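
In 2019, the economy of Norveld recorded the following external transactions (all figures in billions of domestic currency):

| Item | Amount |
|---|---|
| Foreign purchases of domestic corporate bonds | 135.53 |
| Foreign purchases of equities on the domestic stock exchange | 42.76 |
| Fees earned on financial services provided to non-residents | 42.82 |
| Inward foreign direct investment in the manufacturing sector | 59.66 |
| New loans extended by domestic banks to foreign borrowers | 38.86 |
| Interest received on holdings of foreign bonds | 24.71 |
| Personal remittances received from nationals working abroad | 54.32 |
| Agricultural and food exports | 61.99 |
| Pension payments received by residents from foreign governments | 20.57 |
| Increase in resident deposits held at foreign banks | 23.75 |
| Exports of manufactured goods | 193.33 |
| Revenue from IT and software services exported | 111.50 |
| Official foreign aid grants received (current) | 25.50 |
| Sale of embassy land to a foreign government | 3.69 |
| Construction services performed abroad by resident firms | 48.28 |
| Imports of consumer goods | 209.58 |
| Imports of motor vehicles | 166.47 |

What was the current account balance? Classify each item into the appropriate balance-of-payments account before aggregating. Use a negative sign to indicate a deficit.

206.97

Goods: -166.47 + 193.33 - 209.58 + 61.99 = -120.73
Services: 111.50 + 42.82 + 48.28 = 202.60
Primary income: 24.71
Secondary income: 20.57 + 25.50 + 54.32 = 100.39
Current account = (-120.73) + 202.60 + 24.71 + 100.39 = 206.97
(Excluded from the current account — financial account: foreign purchases of domestic corporate bonds 135.53, foreign purchases of equities on the domestic stock exchange 42.76, inward foreign direct investment in the manufacturing sector 59.66, new loans extended by domestic banks to foreign borrowers 38.86, increase in resident deposits held at foreign banks 23.75; capital account: sale of embassy land to a foreign government 3.69.)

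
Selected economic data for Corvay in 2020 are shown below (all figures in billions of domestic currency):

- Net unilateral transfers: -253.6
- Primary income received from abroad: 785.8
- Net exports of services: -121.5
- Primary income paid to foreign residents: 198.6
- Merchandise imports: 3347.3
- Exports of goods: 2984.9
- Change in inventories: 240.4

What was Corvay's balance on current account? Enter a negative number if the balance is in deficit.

Goods balance = 2984.9 - 3347.3 = -362.4
Services balance = -121.5
Trade balance (goods + services) = -362.4 + (-121.5) = -483.9
Net primary income = 785.8 - 198.6 = 587.2
Net secondary income = -253.6
Current account = -483.9 + 587.2 + (-253.6) = -150.3

-150.3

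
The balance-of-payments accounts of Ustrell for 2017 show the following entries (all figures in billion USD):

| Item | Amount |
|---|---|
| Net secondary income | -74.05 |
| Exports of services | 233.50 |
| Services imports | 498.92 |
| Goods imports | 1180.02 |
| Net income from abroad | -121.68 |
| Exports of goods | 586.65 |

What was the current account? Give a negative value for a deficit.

Goods balance = 586.65 - 1180.02 = -593.37
Services balance = 233.50 - 498.92 = -265.42
Trade balance (goods + services) = -593.37 + (-265.42) = -858.79
Net primary income = -121.68
Net secondary income = -74.05
Current account = -858.79 + (-121.68) + (-74.05) = -1054.52

-1054.52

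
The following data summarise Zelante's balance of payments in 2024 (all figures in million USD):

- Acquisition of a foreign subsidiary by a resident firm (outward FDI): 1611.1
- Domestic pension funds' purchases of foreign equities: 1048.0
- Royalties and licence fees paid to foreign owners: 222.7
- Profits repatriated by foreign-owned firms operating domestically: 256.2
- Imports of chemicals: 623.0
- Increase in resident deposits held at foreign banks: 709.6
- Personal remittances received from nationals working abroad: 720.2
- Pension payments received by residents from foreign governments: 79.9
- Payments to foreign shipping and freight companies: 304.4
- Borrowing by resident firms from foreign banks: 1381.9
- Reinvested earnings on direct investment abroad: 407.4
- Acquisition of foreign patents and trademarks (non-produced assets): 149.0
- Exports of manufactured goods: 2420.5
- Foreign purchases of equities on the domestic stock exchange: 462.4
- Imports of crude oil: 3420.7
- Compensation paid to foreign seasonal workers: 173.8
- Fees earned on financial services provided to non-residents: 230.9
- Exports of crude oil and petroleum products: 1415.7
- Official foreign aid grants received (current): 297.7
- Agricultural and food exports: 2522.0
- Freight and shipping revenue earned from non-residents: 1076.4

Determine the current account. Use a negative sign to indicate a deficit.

Goods: -3420.7 + 2522.0 - 623.0 + 1415.7 + 2420.5 = 2314.5
Services: -222.7 + 230.9 + 1076.4 - 304.4 = 780.2
Primary income: 407.4 - 256.2 - 173.8 = -22.6
Secondary income: 79.9 + 720.2 + 297.7 = 1097.8
Current account = 2314.5 + 780.2 + (-22.6) + 1097.8 = 4169.9
(Excluded from the current account — financial account: acquisition of a foreign subsidiary by a resident firm (outward FDI) 1611.1, domestic pension funds' purchases of foreign equities 1048.0, increase in resident deposits held at foreign banks 709.6, borrowing by resident firms from foreign banks 1381.9, foreign purchases of equities on the domestic stock exchange 462.4; capital account: acquisition of foreign patents and trademarks (non-produced assets) 149.0.)

4169.9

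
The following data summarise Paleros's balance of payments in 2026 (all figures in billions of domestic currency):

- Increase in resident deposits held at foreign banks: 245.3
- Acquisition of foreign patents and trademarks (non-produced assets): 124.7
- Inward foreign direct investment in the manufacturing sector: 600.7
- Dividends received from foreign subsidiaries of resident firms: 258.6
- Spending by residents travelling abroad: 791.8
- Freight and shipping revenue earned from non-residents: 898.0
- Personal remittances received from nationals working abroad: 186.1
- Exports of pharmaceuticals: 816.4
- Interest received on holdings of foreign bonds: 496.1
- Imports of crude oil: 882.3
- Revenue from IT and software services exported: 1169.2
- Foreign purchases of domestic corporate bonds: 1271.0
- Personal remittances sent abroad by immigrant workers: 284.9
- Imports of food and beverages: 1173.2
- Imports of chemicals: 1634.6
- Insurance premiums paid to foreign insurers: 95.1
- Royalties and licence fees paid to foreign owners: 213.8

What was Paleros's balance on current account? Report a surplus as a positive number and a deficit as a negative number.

Goods: -1173.2 - 882.3 + 816.4 - 1634.6 = -2873.7
Services: 898.0 - 95.1 + 1169.2 - 213.8 - 791.8 = 966.5
Primary income: 496.1 + 258.6 = 754.7
Secondary income: -284.9 + 186.1 = -98.8
Current account = (-2873.7) + 966.5 + 754.7 + (-98.8) = -1251.3
(Excluded from the current account — financial account: increase in resident deposits held at foreign banks 245.3, inward foreign direct investment in the manufacturing sector 600.7, foreign purchases of domestic corporate bonds 1271.0; capital account: acquisition of foreign patents and trademarks (non-produced assets) 124.7.)

-1251.3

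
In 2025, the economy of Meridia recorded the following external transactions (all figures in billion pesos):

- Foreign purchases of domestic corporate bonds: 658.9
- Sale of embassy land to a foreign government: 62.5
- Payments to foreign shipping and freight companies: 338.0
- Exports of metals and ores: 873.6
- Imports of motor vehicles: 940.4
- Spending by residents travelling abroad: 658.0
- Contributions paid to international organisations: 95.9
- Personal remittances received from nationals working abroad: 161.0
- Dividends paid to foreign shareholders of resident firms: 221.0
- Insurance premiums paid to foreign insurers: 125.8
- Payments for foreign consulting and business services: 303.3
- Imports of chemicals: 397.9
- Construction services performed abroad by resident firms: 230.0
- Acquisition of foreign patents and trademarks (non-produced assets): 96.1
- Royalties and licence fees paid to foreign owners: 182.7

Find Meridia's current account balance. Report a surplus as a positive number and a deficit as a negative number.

Goods: -397.9 - 940.4 + 873.6 = -464.7
Services: -182.7 - 125.8 + 230.0 - 658.0 - 303.3 - 338.0 = -1377.8
Primary income: -221.0
Secondary income: -95.9 + 161.0 = 65.1
Current account = (-464.7) + (-1377.8) + (-221.0) + 65.1 = -1998.4
(Excluded from the current account — financial account: foreign purchases of domestic corporate bonds 658.9; capital account: sale of embassy land to a foreign government 62.5, acquisition of foreign patents and trademarks (non-produced assets) 96.1.)

-1998.4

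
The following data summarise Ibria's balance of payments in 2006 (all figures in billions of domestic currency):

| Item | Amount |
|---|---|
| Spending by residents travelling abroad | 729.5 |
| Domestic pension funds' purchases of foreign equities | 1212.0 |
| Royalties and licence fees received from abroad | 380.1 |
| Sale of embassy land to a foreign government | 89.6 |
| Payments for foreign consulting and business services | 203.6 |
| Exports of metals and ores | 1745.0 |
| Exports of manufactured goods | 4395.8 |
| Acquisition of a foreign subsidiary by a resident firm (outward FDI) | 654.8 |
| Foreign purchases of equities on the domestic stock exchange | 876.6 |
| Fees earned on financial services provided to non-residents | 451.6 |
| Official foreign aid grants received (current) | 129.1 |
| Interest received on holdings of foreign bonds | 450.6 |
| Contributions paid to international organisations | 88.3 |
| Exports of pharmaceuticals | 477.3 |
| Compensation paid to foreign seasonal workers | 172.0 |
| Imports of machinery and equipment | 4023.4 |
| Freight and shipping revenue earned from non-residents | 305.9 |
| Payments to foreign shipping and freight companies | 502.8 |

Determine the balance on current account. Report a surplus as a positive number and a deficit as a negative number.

2615.8

Goods: 477.3 + 4395.8 + 1745.0 - 4023.4 = 2594.7
Services: -729.5 + 451.6 - 203.6 - 502.8 + 380.1 + 305.9 = -298.3
Primary income: 450.6 - 172.0 = 278.6
Secondary income: -88.3 + 129.1 = 40.8
Current account = 2594.7 + (-298.3) + 278.6 + 40.8 = 2615.8
(Excluded from the current account — financial account: domestic pension funds' purchases of foreign equities 1212.0, acquisition of a foreign subsidiary by a resident firm (outward FDI) 654.8, foreign purchases of equities on the domestic stock exchange 876.6; capital account: sale of embassy land to a foreign government 89.6.)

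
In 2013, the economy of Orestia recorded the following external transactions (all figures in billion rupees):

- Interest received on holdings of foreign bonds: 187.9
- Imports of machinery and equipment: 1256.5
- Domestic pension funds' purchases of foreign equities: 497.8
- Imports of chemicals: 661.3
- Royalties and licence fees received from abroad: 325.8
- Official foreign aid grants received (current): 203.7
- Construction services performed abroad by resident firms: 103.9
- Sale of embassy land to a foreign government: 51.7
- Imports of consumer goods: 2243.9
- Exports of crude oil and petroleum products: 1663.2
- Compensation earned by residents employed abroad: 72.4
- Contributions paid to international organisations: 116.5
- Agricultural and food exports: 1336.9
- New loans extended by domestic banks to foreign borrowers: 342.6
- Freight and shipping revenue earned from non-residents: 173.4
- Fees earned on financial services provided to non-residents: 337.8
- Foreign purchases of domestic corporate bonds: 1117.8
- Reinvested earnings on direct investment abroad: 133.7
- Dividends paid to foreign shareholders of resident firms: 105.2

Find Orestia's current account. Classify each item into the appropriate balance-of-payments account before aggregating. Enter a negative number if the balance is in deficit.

Goods: -1256.5 + 1336.9 + 1663.2 - 661.3 - 2243.9 = -1161.6
Services: 337.8 + 325.8 + 173.4 + 103.9 = 940.9
Primary income: 72.4 - 105.2 + 187.9 + 133.7 = 288.8
Secondary income: -116.5 + 203.7 = 87.2
Current account = (-1161.6) + 940.9 + 288.8 + 87.2 = 155.3
(Excluded from the current account — financial account: domestic pension funds' purchases of foreign equities 497.8, new loans extended by domestic banks to foreign borrowers 342.6, foreign purchases of domestic corporate bonds 1117.8; capital account: sale of embassy land to a foreign government 51.7.)

155.3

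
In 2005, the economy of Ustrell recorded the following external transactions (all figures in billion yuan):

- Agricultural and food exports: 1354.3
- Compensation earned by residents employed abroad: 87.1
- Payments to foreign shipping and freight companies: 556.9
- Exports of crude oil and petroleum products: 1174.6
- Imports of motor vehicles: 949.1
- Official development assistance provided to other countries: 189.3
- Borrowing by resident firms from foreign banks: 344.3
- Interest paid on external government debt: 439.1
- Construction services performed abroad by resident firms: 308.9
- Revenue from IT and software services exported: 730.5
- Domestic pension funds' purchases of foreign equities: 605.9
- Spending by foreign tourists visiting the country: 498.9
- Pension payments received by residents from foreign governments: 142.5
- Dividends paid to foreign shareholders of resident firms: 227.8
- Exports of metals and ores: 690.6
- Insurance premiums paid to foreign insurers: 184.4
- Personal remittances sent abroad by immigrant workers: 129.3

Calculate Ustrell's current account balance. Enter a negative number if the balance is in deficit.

2311.5

Goods: 690.6 + 1354.3 - 949.1 + 1174.6 = 2270.4
Services: 308.9 - 184.4 + 730.5 - 556.9 + 498.9 = 797.0
Primary income: -227.8 + 87.1 - 439.1 = -579.8
Secondary income: -189.3 + 142.5 - 129.3 = -176.1
Current account = 2270.4 + 797.0 + (-579.8) + (-176.1) = 2311.5
(Excluded from the current account — financial account: borrowing by resident firms from foreign banks 344.3, domestic pension funds' purchases of foreign equities 605.9.)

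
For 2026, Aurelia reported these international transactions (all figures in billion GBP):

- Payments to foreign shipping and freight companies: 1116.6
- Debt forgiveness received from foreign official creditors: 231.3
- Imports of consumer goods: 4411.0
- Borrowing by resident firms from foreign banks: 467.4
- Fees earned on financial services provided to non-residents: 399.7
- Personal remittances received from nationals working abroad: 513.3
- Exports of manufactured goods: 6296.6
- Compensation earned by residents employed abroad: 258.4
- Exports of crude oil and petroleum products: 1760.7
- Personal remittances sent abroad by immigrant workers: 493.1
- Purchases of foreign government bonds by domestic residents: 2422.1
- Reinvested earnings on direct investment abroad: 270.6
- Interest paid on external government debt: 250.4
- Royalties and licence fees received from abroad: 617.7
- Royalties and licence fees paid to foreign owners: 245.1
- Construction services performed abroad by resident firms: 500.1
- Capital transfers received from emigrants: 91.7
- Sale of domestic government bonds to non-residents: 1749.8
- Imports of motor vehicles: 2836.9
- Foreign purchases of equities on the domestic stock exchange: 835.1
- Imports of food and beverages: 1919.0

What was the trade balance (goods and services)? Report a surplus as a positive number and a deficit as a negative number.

Goods: -2836.9 + 1760.7 + 6296.6 - 4411.0 - 1919.0 = -1109.6
Services: 617.7 - 245.1 + 500.1 + 399.7 - 1116.6 = 155.8
Trade balance = -1109.6 + 155.8 = -953.8
(Excluded from the trade balance — capital account: debt forgiveness received from foreign official creditors 231.3, capital transfers received from emigrants 91.7; financial account: borrowing by resident firms from foreign banks 467.4, purchases of foreign government bonds by domestic residents 2422.1, sale of domestic government bonds to non-residents 1749.8, foreign purchases of equities on the domestic stock exchange 835.1; secondary income: personal remittances received from nationals working abroad 513.3, personal remittances sent abroad by immigrant workers 493.1; primary income: compensation earned by residents employed abroad 258.4, reinvested earnings on direct investment abroad 270.6, interest paid on external government debt 250.4.)

-953.8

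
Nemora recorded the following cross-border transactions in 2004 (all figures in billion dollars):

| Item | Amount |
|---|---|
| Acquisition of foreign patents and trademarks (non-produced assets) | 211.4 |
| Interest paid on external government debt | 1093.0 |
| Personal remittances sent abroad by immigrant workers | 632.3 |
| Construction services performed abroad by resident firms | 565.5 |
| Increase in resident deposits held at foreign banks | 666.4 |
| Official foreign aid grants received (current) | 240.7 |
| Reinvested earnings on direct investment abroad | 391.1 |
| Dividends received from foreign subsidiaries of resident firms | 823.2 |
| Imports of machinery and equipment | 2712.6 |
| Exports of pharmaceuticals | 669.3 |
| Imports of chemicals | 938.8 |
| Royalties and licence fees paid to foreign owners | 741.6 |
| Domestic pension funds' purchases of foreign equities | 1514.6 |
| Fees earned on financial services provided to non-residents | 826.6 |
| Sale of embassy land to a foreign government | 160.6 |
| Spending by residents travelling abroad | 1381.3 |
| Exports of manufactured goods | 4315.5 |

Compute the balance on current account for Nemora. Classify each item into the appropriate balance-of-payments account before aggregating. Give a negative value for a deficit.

Goods: 669.3 - 938.8 + 4315.5 - 2712.6 = 1333.4
Services: 826.6 - 741.6 + 565.5 - 1381.3 = -730.8
Primary income: 391.1 - 1093.0 + 823.2 = 121.3
Secondary income: 240.7 - 632.3 = -391.6
Current account = 1333.4 + (-730.8) + 121.3 + (-391.6) = 332.3
(Excluded from the current account — capital account: acquisition of foreign patents and trademarks (non-produced assets) 211.4, sale of embassy land to a foreign government 160.6; financial account: increase in resident deposits held at foreign banks 666.4, domestic pension funds' purchases of foreign equities 1514.6.)

332.3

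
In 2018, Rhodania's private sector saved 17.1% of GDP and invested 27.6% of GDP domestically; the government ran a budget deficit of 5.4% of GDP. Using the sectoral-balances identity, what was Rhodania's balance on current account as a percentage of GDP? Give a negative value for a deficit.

By the sectoral-balances identity, CA = (S_private - I) + (T - G).
Private balance = 17.1 - 27.6 = -10.5
Government balance (T - G) = -5.4
CA = -10.5 + (-5.4) = -15.9

-15.9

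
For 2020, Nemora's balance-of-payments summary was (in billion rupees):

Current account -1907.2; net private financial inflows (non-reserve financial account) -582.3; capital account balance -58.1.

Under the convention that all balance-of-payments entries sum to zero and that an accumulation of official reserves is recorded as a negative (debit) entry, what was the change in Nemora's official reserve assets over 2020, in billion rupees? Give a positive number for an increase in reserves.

-2547.6

Official reserve transactions balance = -((-1907.2) + (-58.1) + (-582.3)) = 2547.6
An accumulation of reserves is recorded as a debit (negative entry), so the change in the stock of reserves is the negative of that balance.
Change in official reserves = -(2547.6) = -2547.6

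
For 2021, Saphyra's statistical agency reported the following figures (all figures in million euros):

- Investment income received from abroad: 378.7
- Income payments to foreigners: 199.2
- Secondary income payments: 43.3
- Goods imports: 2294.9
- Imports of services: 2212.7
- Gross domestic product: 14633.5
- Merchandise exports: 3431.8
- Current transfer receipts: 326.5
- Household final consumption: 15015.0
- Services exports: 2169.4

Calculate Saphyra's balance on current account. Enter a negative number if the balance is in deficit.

Goods balance = 3431.8 - 2294.9 = 1136.9
Services balance = 2169.4 - 2212.7 = -43.3
Trade balance (goods + services) = 1136.9 + (-43.3) = 1093.6
Net primary income = 378.7 - 199.2 = 179.5
Net secondary income = 326.5 - 43.3 = 283.2
Current account = 1093.6 + 179.5 + 283.2 = 1556.3

1556.3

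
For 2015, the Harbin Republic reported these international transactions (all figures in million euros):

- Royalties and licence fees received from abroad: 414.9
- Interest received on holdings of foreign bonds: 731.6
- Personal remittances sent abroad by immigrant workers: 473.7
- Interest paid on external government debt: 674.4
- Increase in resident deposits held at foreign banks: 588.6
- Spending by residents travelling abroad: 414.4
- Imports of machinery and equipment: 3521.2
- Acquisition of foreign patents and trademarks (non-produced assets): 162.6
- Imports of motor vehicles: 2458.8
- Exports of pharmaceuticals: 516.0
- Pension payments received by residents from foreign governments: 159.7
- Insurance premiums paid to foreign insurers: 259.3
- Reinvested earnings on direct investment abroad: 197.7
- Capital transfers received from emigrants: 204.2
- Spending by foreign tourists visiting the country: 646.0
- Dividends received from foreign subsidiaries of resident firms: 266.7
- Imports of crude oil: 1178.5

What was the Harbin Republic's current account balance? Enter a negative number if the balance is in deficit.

-6047.7

Goods: -2458.8 + 516.0 - 3521.2 - 1178.5 = -6642.5
Services: 414.9 + 646.0 - 259.3 - 414.4 = 387.2
Primary income: 266.7 + 731.6 + 197.7 - 674.4 = 521.6
Secondary income: 159.7 - 473.7 = -314.0
Current account = (-6642.5) + 387.2 + 521.6 + (-314.0) = -6047.7
(Excluded from the current account — financial account: increase in resident deposits held at foreign banks 588.6; capital account: acquisition of foreign patents and trademarks (non-produced assets) 162.6, capital transfers received from emigrants 204.2.)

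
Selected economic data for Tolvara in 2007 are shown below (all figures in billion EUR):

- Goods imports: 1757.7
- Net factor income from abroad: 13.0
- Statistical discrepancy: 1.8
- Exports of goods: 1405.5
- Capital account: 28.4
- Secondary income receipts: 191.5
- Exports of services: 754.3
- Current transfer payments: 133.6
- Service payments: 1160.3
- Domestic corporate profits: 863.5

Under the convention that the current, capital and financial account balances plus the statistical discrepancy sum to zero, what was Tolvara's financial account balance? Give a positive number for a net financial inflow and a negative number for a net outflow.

657.1

Goods balance = 1405.5 - 1757.7 = -352.2
Services balance = 754.3 - 1160.3 = -406.0
Trade balance (goods + services) = -352.2 + (-406.0) = -758.2
Net primary income = 13.0
Net secondary income = 191.5 - 133.6 = 57.9
Current account = -758.2 + 13.0 + 57.9 = -687.3
Financial account = -(-687.3 + 28.4 + 1.8) = 657.1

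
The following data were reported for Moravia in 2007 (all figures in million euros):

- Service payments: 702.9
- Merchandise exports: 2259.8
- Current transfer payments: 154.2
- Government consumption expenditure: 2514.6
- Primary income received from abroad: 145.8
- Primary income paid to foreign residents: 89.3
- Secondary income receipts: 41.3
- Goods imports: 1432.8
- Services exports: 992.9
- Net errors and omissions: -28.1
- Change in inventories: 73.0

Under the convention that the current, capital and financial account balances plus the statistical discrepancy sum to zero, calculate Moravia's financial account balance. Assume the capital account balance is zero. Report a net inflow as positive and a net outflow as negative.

Goods balance = 2259.8 - 1432.8 = 827.0
Services balance = 992.9 - 702.9 = 290.0
Trade balance (goods + services) = 827.0 + 290.0 = 1117.0
Net primary income = 145.8 - 89.3 = 56.5
Net secondary income = 41.3 - 154.2 = -112.9
Current account = 1117.0 + 56.5 + (-112.9) = 1060.6
Financial account = -(1060.6 + (-28.1)) = -1032.5

-1032.5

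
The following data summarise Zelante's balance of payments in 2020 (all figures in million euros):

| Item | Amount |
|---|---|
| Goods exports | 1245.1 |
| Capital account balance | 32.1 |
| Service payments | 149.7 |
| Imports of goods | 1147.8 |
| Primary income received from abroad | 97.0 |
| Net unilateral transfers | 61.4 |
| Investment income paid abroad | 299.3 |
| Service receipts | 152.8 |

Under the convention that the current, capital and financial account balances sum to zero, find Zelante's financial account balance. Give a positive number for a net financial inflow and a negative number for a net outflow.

Goods balance = 1245.1 - 1147.8 = 97.3
Services balance = 152.8 - 149.7 = 3.1
Trade balance (goods + services) = 97.3 + 3.1 = 100.4
Net primary income = 97.0 - 299.3 = -202.3
Net secondary income = 61.4
Current account = 100.4 + (-202.3) + 61.4 = -40.5
Financial account = -(-40.5 + 32.1) = 8.4

8.4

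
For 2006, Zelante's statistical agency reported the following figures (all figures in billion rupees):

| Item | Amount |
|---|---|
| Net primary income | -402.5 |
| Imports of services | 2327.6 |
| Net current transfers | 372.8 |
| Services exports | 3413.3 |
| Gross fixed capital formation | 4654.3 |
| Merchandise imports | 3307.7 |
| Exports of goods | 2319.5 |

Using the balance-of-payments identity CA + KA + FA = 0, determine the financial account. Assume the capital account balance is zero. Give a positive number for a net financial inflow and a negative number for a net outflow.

Goods balance = 2319.5 - 3307.7 = -988.2
Services balance = 3413.3 - 2327.6 = 1085.7
Trade balance (goods + services) = -988.2 + 1085.7 = 97.5
Net primary income = -402.5
Net secondary income = 372.8
Current account = 97.5 + (-402.5) + 372.8 = 67.8
Financial account = -(67.8) = -67.8

-67.8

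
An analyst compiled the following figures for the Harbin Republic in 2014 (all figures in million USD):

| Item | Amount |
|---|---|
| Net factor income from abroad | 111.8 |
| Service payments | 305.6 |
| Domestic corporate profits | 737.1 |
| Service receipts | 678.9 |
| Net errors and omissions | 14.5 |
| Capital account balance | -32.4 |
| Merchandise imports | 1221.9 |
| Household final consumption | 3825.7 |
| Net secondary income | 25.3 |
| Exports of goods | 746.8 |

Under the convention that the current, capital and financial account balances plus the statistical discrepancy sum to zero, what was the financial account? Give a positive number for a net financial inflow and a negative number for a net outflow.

-17.4

Goods balance = 746.8 - 1221.9 = -475.1
Services balance = 678.9 - 305.6 = 373.3
Trade balance (goods + services) = -475.1 + 373.3 = -101.8
Net primary income = 111.8
Net secondary income = 25.3
Current account = -101.8 + 111.8 + 25.3 = 35.3
Financial account = -(35.3 + (-32.4) + 14.5) = -17.4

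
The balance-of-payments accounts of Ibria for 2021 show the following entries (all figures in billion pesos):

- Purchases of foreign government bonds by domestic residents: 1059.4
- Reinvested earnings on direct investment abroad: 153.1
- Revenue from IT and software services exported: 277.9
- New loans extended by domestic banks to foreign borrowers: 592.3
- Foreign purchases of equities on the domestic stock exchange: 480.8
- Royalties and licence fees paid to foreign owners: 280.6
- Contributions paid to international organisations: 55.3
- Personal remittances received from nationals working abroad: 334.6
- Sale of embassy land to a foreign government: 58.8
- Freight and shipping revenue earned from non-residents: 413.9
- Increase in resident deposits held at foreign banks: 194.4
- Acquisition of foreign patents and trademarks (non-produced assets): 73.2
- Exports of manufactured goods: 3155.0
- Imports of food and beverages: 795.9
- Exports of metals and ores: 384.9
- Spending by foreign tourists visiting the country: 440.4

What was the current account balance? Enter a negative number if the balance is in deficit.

4028.0

Goods: 3155.0 - 795.9 + 384.9 = 2744.0
Services: 440.4 - 280.6 + 413.9 + 277.9 = 851.6
Primary income: 153.1
Secondary income: 334.6 - 55.3 = 279.3
Current account = 2744.0 + 851.6 + 153.1 + 279.3 = 4028.0
(Excluded from the current account — financial account: purchases of foreign government bonds by domestic residents 1059.4, new loans extended by domestic banks to foreign borrowers 592.3, foreign purchases of equities on the domestic stock exchange 480.8, increase in resident deposits held at foreign banks 194.4; capital account: sale of embassy land to a foreign government 58.8, acquisition of foreign patents and trademarks (non-produced assets) 73.2.)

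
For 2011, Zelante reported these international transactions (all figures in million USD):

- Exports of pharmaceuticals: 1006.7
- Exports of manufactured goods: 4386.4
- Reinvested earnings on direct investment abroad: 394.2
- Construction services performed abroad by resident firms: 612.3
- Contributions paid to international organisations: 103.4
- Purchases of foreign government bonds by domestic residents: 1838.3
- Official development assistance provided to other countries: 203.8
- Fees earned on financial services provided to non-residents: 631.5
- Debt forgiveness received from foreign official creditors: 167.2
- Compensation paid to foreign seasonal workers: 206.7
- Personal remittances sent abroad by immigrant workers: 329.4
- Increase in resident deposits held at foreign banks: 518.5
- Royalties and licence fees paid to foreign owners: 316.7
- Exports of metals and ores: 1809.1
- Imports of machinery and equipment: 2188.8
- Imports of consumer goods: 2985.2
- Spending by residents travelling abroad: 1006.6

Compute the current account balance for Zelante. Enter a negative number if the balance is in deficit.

1499.6

Goods: 1809.1 + 1006.7 - 2985.2 + 4386.4 - 2188.8 = 2028.2
Services: 631.5 - 316.7 + 612.3 - 1006.6 = -79.5
Primary income: 394.2 - 206.7 = 187.5
Secondary income: -203.8 - 329.4 - 103.4 = -636.6
Current account = 2028.2 + (-79.5) + 187.5 + (-636.6) = 1499.6
(Excluded from the current account — financial account: purchases of foreign government bonds by domestic residents 1838.3, increase in resident deposits held at foreign banks 518.5; capital account: debt forgiveness received from foreign official creditors 167.2.)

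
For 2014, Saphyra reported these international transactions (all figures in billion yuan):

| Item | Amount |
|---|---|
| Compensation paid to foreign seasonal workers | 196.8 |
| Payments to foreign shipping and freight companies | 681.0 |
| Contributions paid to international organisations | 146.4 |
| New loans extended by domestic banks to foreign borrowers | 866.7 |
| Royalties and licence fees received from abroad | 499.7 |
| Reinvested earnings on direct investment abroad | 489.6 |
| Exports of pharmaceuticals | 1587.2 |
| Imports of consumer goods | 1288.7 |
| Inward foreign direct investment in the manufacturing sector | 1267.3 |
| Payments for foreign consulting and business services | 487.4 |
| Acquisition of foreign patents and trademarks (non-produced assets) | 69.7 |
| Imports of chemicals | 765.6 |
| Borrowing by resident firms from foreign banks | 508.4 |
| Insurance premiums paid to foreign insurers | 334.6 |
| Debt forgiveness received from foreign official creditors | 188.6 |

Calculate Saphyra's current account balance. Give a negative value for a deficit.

-1324.0

Goods: -765.6 + 1587.2 - 1288.7 = -467.1
Services: -487.4 - 681.0 + 499.7 - 334.6 = -1003.3
Primary income: -196.8 + 489.6 = 292.8
Secondary income: -146.4
Current account = (-467.1) + (-1003.3) + 292.8 + (-146.4) = -1324.0
(Excluded from the current account — financial account: new loans extended by domestic banks to foreign borrowers 866.7, inward foreign direct investment in the manufacturing sector 1267.3, borrowing by resident firms from foreign banks 508.4; capital account: acquisition of foreign patents and trademarks (non-produced assets) 69.7, debt forgiveness received from foreign official creditors 188.6.)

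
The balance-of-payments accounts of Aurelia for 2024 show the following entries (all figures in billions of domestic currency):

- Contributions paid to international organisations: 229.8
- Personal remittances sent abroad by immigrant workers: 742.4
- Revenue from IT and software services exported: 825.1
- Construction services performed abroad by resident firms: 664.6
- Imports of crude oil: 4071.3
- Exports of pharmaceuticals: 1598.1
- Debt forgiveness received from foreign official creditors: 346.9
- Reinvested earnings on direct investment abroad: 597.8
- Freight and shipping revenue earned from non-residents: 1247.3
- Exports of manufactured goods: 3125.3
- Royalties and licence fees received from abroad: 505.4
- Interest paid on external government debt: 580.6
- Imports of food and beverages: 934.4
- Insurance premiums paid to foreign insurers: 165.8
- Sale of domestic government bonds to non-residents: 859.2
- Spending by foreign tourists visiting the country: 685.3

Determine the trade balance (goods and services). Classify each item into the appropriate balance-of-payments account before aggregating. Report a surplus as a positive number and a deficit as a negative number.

Goods: 1598.1 - 934.4 - 4071.3 + 3125.3 = -282.3
Services: 685.3 - 165.8 + 825.1 + 505.4 + 1247.3 + 664.6 = 3761.9
Trade balance = -282.3 + 3761.9 = 3479.6
(Excluded from the trade balance — secondary income: contributions paid to international organisations 229.8, personal remittances sent abroad by immigrant workers 742.4; capital account: debt forgiveness received from foreign official creditors 346.9; primary income: reinvested earnings on direct investment abroad 597.8, interest paid on external government debt 580.6; financial account: sale of domestic government bonds to non-residents 859.2.)

3479.6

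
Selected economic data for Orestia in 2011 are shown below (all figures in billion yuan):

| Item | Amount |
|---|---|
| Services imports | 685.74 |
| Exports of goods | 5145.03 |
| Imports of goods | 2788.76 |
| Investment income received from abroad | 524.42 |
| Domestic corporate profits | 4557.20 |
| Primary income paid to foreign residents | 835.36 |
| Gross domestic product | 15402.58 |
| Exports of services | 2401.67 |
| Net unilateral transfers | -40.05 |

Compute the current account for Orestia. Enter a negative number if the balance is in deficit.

3721.21

Goods balance = 5145.03 - 2788.76 = 2356.27
Services balance = 2401.67 - 685.74 = 1715.93
Trade balance (goods + services) = 2356.27 + 1715.93 = 4072.20
Net primary income = 524.42 - 835.36 = -310.94
Net secondary income = -40.05
Current account = 4072.20 + (-310.94) + (-40.05) = 3721.21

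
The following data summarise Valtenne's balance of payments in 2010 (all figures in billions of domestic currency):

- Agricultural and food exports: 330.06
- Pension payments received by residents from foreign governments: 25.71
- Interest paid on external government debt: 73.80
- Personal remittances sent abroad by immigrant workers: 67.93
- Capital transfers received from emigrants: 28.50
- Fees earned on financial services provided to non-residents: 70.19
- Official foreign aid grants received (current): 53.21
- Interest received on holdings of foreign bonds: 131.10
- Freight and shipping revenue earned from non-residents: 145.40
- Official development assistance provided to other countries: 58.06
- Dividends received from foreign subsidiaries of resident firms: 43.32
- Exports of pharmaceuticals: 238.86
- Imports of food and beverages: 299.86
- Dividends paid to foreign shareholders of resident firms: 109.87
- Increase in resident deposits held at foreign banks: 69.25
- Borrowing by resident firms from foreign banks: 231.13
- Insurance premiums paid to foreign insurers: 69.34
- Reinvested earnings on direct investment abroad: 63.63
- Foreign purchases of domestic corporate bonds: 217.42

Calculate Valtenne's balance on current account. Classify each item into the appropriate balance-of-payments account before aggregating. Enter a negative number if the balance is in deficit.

422.62

Goods: 330.06 - 299.86 + 238.86 = 269.06
Services: -69.34 + 145.40 + 70.19 = 146.25
Primary income: 63.63 + 43.32 - 109.87 - 73.80 + 131.10 = 54.38
Secondary income: 53.21 - 58.06 + 25.71 - 67.93 = -47.07
Current account = 269.06 + 146.25 + 54.38 + (-47.07) = 422.62
(Excluded from the current account — capital account: capital transfers received from emigrants 28.50; financial account: increase in resident deposits held at foreign banks 69.25, borrowing by resident firms from foreign banks 231.13, foreign purchases of domestic corporate bonds 217.42.)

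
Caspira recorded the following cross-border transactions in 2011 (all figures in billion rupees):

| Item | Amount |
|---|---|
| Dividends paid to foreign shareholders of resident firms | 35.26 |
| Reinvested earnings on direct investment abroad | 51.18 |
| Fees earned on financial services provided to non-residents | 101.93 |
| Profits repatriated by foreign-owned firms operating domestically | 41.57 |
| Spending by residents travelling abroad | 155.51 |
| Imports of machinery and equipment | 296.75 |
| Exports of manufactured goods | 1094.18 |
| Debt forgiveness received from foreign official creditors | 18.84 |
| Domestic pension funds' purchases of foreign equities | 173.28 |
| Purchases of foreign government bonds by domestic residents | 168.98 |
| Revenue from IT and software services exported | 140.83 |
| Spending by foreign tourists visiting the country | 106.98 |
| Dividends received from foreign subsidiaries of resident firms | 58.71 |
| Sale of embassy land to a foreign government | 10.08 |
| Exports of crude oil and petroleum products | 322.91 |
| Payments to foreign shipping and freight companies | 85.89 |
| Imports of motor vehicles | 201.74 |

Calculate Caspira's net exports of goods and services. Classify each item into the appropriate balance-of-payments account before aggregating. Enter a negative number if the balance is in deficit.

1026.94

Goods: -296.75 - 201.74 + 1094.18 + 322.91 = 918.60
Services: 106.98 + 101.93 - 155.51 - 85.89 + 140.83 = 108.34
Trade balance = 918.60 + 108.34 = 1026.94
(Excluded from the trade balance — primary income: dividends paid to foreign shareholders of resident firms 35.26, reinvested earnings on direct investment abroad 51.18, profits repatriated by foreign-owned firms operating domestically 41.57, dividends received from foreign subsidiaries of resident firms 58.71; capital account: debt forgiveness received from foreign official creditors 18.84, sale of embassy land to a foreign government 10.08; financial account: domestic pension funds' purchases of foreign equities 173.28, purchases of foreign government bonds by domestic residents 168.98.)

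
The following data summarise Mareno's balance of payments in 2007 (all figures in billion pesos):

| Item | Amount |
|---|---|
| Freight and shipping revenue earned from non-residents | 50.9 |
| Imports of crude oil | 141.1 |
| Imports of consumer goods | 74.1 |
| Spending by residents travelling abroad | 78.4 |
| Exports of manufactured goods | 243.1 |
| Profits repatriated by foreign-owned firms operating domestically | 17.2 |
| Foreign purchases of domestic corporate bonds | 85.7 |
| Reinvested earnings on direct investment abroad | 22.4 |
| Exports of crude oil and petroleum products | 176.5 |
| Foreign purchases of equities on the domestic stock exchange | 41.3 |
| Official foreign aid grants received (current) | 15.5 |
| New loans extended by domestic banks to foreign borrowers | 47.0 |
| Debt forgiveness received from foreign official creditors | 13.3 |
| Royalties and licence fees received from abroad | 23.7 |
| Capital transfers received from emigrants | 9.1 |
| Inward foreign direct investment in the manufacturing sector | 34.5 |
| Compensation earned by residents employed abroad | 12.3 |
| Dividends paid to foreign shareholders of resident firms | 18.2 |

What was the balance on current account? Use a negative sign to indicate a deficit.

215.4

Goods: -141.1 - 74.1 + 176.5 + 243.1 = 204.4
Services: -78.4 + 23.7 + 50.9 = -3.8
Primary income: 12.3 - 17.2 - 18.2 + 22.4 = -0.7
Secondary income: 15.5
Current account = 204.4 + (-3.8) + (-0.7) + 15.5 = 215.4
(Excluded from the current account — financial account: foreign purchases of domestic corporate bonds 85.7, foreign purchases of equities on the domestic stock exchange 41.3, new loans extended by domestic banks to foreign borrowers 47.0, inward foreign direct investment in the manufacturing sector 34.5; capital account: debt forgiveness received from foreign official creditors 13.3, capital transfers received from emigrants 9.1.)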